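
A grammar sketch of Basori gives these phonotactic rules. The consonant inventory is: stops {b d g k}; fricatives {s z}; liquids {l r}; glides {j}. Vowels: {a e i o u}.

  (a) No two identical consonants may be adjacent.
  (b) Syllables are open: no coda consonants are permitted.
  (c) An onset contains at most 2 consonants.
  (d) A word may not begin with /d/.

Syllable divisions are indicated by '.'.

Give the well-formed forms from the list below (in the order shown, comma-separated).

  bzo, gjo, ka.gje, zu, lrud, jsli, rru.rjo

bzo, gjo, ka.gje, zu

bzo — σ1 onset /bz/ (2C), coda /∅/ ok → well-formed
gjo — σ1 onset /gj/ (2C), coda /∅/ ok → well-formed
ka.gje — σ1 onset /k/, coda /∅/ ok; σ2 onset /gj/ (2C), coda /∅/ ok → well-formed
zu — σ1 onset /z/, coda /∅/ ok → well-formed
lrud — violates constraint (b): syllable 1 coda /d/ has 1 consonant (> 0) → ill-formed
jsli — violates constraint (c): syllable 1 onset /jsl/ has 3 consonants (> 2) → ill-formed
rru.rjo — violates constraint (a): adjacent identical consonants /rr/ → ill-formed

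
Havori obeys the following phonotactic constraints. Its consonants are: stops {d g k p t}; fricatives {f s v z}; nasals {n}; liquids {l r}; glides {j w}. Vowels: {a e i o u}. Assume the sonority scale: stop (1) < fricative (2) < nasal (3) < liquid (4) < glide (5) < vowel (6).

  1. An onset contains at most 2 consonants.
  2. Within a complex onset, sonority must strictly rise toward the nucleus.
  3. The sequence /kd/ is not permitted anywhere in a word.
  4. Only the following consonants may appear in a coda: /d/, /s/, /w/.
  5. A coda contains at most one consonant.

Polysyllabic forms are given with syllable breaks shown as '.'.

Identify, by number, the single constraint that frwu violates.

frwu: syllable 1 onset /frw/ has 3 consonants (> 2).
This is a violation of constraint 1: "An onset contains at most 2 consonants."
The remaining constraints (2, 3, 4, 5) are satisfied.

1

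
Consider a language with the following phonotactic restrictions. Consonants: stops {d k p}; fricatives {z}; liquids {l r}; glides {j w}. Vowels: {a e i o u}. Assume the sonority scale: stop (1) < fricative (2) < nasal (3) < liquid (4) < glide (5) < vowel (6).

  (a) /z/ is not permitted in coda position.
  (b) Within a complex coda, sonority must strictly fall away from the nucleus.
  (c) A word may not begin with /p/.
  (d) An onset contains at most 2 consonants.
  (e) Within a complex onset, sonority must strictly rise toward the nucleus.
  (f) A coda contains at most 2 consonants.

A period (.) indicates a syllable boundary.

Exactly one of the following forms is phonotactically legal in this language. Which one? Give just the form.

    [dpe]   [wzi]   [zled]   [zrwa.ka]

[zled]

[dpe] — violates constraint (e): syllable 1 onset /dp/: /d/ (stop, 1) → /p/ (stop, 1) does not rise → phonotactically illegal
[wzi] — violates constraint (e): syllable 1 onset /wz/: /w/ (glide, 5) → /z/ (fricative, 2) does not rise → phonotactically illegal
[zled] — σ1 onset /zl/ (2→4 rises), coda /d/ ok → phonotactically legal
[zrwa.ka] — violates constraint (d): syllable 1 onset /zrw/ has 3 consonants (> 2) → phonotactically illegal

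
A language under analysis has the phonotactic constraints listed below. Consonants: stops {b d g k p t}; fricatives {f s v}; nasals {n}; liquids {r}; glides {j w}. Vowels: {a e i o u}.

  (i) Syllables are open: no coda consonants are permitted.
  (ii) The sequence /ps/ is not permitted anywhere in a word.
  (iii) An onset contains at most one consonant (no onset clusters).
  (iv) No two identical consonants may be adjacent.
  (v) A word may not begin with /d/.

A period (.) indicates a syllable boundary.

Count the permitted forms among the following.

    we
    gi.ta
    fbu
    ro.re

3

we — σ1 onset /w/, coda /∅/ ok → permitted
gi.ta — σ1 onset /g/, coda /∅/ ok; σ2 onset /t/, coda /∅/ ok → permitted
fbu — violates constraint (iii): syllable 1 onset /fb/ has 2 consonants (> 1) → not permitted
ro.re — σ1 onset /r/, coda /∅/ ok; σ2 onset /r/, coda /∅/ ok → permitted
Permitted: we, gi.ta, ro.re → 3.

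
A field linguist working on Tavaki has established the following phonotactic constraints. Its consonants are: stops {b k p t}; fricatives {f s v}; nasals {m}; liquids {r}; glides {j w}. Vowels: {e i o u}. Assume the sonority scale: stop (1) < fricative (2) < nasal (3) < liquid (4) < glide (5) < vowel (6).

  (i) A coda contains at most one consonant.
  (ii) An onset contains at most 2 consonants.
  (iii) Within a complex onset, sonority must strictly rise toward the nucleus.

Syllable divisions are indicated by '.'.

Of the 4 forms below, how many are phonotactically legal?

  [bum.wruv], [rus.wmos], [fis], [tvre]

[bum.wruv] — violates constraint (iii): syllable 2 onset /wr/: /w/ (glide, 5) → /r/ (liquid, 4) does not rise → phonotactically illegal
[rus.wmos] — violates constraint (iii): syllable 2 onset /wm/: /w/ (glide, 5) → /m/ (nasal, 3) does not rise → phonotactically illegal
[fis] — σ1 onset /f/, coda /s/ ok → phonotactically legal
[tvre] — violates constraint (ii): syllable 1 onset /tvr/ has 3 consonants (> 2) → phonotactically illegal
Phonotactically legal: [fis] → 1.

1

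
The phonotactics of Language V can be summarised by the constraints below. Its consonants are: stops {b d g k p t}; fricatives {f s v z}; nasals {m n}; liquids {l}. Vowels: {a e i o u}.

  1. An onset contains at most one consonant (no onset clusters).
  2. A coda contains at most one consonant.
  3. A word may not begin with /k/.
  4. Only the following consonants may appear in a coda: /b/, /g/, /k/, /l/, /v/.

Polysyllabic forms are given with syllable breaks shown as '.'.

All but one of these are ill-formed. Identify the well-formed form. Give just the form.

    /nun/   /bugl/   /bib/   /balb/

/bib/

/nun/ — violates constraint 4: syllable 1 coda contains /n/, which is not a licensed coda consonant → ill-formed
/bugl/ — violates constraint 2: syllable 1 coda /gl/ has 2 consonants (> 1) → ill-formed
/bib/ — σ1 onset /b/, coda /b/ ok → well-formed
/balb/ — violates constraint 2: syllable 1 coda /lb/ has 2 consonants (> 1) → ill-formed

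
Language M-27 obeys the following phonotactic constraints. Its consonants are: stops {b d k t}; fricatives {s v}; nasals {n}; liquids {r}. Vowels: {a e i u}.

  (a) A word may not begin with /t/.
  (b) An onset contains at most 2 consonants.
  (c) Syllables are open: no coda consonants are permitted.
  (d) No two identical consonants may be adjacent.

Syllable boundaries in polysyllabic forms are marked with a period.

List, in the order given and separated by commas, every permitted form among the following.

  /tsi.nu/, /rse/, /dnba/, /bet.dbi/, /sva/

/tsi.nu/ — violates constraint (a): word begins with /t/ → not permitted
/rse/ — σ1 onset /rs/ (2C), coda /∅/ ok → permitted
/dnba/ — violates constraint (b): syllable 1 onset /dnb/ has 3 consonants (> 2) → not permitted
/bet.dbi/ — violates constraint (c): syllable 1 coda /t/ has 1 consonant (> 0) → not permitted
/sva/ — σ1 onset /sv/ (2C), coda /∅/ ok → permitted

/rse/, /sva/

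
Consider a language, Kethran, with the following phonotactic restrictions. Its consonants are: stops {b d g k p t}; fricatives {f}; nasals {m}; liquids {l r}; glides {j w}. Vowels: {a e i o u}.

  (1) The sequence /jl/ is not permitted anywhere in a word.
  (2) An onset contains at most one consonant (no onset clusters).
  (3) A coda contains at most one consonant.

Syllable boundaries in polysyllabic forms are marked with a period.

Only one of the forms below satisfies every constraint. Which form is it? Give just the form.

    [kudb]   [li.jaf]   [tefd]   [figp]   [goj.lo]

[li.jaf]

[kudb] — violates constraint 3: syllable 1 coda /db/ has 2 consonants (> 1) → ill-formed
[li.jaf] — σ1 onset /l/, coda /∅/ ok; σ2 onset /j/, coda /f/ ok → well-formed
[tefd] — violates constraint 3: syllable 1 coda /fd/ has 2 consonants (> 1) → ill-formed
[figp] — violates constraint 3: syllable 1 coda /gp/ has 2 consonants (> 1) → ill-formed
[goj.lo] — violates constraint 1: contains banned sequence /jl/ → ill-formed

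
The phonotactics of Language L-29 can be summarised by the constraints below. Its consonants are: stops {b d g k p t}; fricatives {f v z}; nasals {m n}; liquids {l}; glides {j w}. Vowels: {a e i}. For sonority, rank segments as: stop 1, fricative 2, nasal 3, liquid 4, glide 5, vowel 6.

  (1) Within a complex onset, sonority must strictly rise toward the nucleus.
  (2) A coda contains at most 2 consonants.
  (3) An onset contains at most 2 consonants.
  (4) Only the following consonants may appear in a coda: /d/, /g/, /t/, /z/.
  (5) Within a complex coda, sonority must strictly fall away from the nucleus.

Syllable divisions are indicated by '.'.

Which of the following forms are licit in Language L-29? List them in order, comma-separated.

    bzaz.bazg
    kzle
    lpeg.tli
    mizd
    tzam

bzaz.bazg — σ1 onset /bz/ (1→2 rises), coda /z/ ok; σ2 onset /b/, coda /zg/ (2→1 falls) ok → licit
kzle — violates constraint 3: syllable 1 onset /kzl/ has 3 consonants (> 2) → illicit
lpeg.tli — violates constraint 1: syllable 1 onset /lp/: /l/ (liquid, 4) → /p/ (stop, 1) does not rise → illicit
mizd — σ1 onset /m/, coda /zd/ (2→1 falls) ok → licit
tzam — violates constraint 4: syllable 1 coda contains /m/, which is not a licensed coda consonant → illicit

bzaz.bazg, mizd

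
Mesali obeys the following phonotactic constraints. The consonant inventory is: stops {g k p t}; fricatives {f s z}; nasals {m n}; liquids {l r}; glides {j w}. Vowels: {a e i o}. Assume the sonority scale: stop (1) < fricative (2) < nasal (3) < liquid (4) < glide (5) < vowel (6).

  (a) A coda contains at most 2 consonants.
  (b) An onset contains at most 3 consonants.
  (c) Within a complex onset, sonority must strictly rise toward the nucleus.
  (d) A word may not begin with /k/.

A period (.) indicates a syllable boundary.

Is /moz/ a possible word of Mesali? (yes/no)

/moz/ — σ1 onset /m/, coda /z/ ok → licit

yes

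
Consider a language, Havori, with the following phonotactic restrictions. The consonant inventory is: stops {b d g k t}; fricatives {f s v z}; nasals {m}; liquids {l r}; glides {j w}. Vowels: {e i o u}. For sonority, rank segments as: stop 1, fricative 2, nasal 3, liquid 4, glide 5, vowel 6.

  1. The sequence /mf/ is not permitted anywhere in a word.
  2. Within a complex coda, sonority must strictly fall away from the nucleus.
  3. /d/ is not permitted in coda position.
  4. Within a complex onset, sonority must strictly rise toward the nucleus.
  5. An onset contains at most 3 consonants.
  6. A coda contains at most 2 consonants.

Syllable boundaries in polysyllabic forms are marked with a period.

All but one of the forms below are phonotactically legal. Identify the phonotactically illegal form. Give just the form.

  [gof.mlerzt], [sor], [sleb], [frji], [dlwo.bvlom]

[gof.mlerzt] — violates constraint 6: syllable 2 coda /rzt/ has 3 consonants (> 2) → phonotactically illegal
[sor] — σ1 onset /s/, coda /r/ ok → phonotactically legal
[sleb] — σ1 onset /sl/ (2→4 rises), coda /b/ ok → phonotactically legal
[frji] — σ1 onset /frj/ (2→4→5 rises), coda /∅/ ok → phonotactically legal
[dlwo.bvlom] — σ1 onset /dlw/ (1→4→5 rises), coda /∅/ ok; σ2 onset /bvl/ (1→2→4 rises), coda /m/ ok → phonotactically legal

[gof.mlerzt]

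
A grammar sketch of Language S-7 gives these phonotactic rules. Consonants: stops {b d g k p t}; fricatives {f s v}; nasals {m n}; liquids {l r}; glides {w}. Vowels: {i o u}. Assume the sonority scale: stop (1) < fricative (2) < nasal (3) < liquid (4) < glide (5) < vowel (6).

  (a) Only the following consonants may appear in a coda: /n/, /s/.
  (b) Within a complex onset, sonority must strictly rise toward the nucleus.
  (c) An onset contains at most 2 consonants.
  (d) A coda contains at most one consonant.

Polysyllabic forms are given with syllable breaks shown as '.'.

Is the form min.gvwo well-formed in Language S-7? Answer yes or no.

min.gvwo — violates constraint (c): syllable 2 onset /gvw/ has 3 consonants (> 2) → ill-formed

no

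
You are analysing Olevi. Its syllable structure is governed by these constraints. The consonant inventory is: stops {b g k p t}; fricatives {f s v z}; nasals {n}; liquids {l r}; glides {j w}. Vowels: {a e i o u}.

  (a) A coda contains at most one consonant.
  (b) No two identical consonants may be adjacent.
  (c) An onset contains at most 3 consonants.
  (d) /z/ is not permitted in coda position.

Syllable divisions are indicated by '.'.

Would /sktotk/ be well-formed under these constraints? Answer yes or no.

/sktotk/ — violates constraint (a): syllable 1 coda /tk/ has 2 consonants (> 1) → ill-formed

no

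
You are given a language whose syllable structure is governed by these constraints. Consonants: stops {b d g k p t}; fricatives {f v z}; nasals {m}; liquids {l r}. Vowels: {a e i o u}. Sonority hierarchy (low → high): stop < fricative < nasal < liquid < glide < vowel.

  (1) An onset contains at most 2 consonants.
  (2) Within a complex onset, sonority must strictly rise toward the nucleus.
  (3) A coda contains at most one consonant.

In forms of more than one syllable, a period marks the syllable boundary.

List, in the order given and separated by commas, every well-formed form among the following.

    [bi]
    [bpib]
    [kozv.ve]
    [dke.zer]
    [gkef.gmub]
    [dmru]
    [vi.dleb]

[bi], [vi.dleb]

[bi] — σ1 onset /b/, coda /∅/ ok → well-formed
[bpib] — violates constraint 2: syllable 1 onset /bp/: /b/ (stop, 1) → /p/ (stop, 1) does not rise → ill-formed
[kozv.ve] — violates constraint 3: syllable 1 coda /zv/ has 2 consonants (> 1) → ill-formed
[dke.zer] — violates constraint 2: syllable 1 onset /dk/: /d/ (stop, 1) → /k/ (stop, 1) does not rise → ill-formed
[gkef.gmub] — violates constraint 2: syllable 1 onset /gk/: /g/ (stop, 1) → /k/ (stop, 1) does not rise → ill-formed
[dmru] — violates constraint 1: syllable 1 onset /dmr/ has 3 consonants (> 2) → ill-formed
[vi.dleb] — σ1 onset /v/, coda /∅/ ok; σ2 onset /dl/ (1→4 rises), coda /b/ ok → well-formed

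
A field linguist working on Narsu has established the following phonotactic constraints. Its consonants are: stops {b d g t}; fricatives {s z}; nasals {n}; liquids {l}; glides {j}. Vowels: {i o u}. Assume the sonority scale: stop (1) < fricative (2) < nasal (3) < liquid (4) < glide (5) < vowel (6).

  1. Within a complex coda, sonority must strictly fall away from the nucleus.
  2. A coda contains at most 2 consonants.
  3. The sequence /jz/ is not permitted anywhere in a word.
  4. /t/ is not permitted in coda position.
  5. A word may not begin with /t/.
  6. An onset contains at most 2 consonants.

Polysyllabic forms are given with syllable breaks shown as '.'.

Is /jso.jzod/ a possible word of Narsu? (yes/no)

/jso.jzod/ — violates constraint 3: contains banned sequence /jz/ → not permitted

no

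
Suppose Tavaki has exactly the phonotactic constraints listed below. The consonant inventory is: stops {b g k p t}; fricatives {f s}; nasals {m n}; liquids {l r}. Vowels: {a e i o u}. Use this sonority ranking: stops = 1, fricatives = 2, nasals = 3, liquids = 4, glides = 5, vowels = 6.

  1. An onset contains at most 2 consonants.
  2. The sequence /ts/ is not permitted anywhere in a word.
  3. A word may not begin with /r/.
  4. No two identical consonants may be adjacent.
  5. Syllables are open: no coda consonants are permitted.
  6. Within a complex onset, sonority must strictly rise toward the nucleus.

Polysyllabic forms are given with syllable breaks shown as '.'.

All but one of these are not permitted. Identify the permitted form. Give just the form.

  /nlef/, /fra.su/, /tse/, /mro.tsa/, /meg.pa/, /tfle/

/nlef/ — violates constraint 5: syllable 1 coda /f/ has 1 consonant (> 0) → not permitted
/fra.su/ — σ1 onset /fr/ (2→4 rises), coda /∅/ ok; σ2 onset /s/, coda /∅/ ok → permitted
/tse/ — violates constraint 2: contains banned sequence /ts/ → not permitted
/mro.tsa/ — violates constraint 2: contains banned sequence /ts/ → not permitted
/meg.pa/ — violates constraint 5: syllable 1 coda /g/ has 1 consonant (> 0) → not permitted
/tfle/ — violates constraint 1: syllable 1 onset /tfl/ has 3 consonants (> 2) → not permitted

/fra.su/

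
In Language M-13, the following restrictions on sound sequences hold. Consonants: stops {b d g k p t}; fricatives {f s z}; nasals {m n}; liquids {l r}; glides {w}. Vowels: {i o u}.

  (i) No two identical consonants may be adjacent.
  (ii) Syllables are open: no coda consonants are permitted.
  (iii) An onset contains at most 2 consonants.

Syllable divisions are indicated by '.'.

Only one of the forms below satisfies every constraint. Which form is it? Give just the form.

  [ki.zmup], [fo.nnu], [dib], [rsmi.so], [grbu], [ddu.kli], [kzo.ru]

[kzo.ru]

[ki.zmup] — violates constraint (ii): syllable 2 coda /p/ has 1 consonant (> 0) → ill-formed
[fo.nnu] — violates constraint (i): adjacent identical consonants /nn/ → ill-formed
[dib] — violates constraint (ii): syllable 1 coda /b/ has 1 consonant (> 0) → ill-formed
[rsmi.so] — violates constraint (iii): syllable 1 onset /rsm/ has 3 consonants (> 2) → ill-formed
[grbu] — violates constraint (iii): syllable 1 onset /grb/ has 3 consonants (> 2) → ill-formed
[ddu.kli] — violates constraint (i): adjacent identical consonants /dd/ → ill-formed
[kzo.ru] — σ1 onset /kz/ (2C), coda /∅/ ok; σ2 onset /r/, coda /∅/ ok → well-formed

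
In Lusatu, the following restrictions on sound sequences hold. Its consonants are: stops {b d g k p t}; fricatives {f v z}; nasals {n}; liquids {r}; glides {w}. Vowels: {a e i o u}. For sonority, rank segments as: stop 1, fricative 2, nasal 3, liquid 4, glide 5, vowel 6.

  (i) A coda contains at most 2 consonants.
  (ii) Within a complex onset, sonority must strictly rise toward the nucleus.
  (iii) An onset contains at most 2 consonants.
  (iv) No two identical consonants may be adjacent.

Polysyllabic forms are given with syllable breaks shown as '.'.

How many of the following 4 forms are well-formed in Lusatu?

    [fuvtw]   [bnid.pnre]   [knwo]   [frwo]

[fuvtw] — violates constraint (i): syllable 1 coda /vtw/ has 3 consonants (> 2) → ill-formed
[bnid.pnre] — violates constraint (iii): syllable 2 onset /pnr/ has 3 consonants (> 2) → ill-formed
[knwo] — violates constraint (iii): syllable 1 onset /knw/ has 3 consonants (> 2) → ill-formed
[frwo] — violates constraint (iii): syllable 1 onset /frw/ has 3 consonants (> 2) → ill-formed
No form is well-formed → 0.

0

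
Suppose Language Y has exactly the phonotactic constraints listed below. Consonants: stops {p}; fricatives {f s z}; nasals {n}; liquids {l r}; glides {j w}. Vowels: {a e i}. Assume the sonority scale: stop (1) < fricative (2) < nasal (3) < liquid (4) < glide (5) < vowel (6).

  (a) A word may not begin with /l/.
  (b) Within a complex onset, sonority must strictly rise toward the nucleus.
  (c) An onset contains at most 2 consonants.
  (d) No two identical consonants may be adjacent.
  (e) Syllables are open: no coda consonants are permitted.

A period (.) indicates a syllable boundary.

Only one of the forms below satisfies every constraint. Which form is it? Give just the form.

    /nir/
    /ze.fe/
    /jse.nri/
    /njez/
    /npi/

/ze.fe/

/nir/ — violates constraint (e): syllable 1 coda /r/ has 1 consonant (> 0) → illicit
/ze.fe/ — σ1 onset /z/, coda /∅/ ok; σ2 onset /f/, coda /∅/ ok → licit
/jse.nri/ — violates constraint (b): syllable 1 onset /js/: /j/ (glide, 5) → /s/ (fricative, 2) does not rise → illicit
/njez/ — violates constraint (e): syllable 1 coda /z/ has 1 consonant (> 0) → illicit
/npi/ — violates constraint (b): syllable 1 onset /np/: /n/ (nasal, 3) → /p/ (stop, 1) does not rise → illicit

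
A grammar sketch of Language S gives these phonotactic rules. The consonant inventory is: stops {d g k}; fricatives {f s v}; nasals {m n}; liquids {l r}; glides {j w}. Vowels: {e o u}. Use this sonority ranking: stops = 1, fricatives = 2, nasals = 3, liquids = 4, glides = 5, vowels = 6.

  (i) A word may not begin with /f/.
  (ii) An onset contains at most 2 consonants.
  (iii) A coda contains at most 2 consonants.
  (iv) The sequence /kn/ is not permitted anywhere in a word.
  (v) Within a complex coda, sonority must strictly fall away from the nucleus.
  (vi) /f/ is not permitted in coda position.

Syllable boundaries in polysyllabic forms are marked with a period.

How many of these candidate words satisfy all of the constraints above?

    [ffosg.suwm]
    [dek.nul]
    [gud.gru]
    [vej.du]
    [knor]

[ffosg.suwm] — violates constraint (i): word begins with /f/ → illicit
[dek.nul] — violates constraint (iv): contains banned sequence /kn/ → illicit
[gud.gru] — σ1 onset /g/, coda /d/ ok; σ2 onset /gr/ (2C), coda /∅/ ok → licit
[vej.du] — σ1 onset /v/, coda /j/ ok; σ2 onset /d/, coda /∅/ ok → licit
[knor] — violates constraint (iv): contains banned sequence /kn/ → illicit
Licit: [gud.gru], [vej.du] → 2.

2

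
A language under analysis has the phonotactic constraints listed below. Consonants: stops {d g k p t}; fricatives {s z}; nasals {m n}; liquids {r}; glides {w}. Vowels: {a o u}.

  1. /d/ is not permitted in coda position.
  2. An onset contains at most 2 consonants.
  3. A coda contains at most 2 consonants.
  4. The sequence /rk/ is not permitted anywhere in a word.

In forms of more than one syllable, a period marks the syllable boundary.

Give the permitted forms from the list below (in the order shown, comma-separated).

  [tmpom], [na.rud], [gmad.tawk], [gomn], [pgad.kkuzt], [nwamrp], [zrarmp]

[tmpom] — violates constraint 2: syllable 1 onset /tmp/ has 3 consonants (> 2) → not permitted
[na.rud] — violates constraint 1: syllable 2 coda contains /d/ → not permitted
[gmad.tawk] — violates constraint 1: syllable 1 coda contains /d/ → not permitted
[gomn] — σ1 onset /g/, coda /mn/ (2C) ok → permitted
[pgad.kkuzt] — violates constraint 1: syllable 1 coda contains /d/ → not permitted
[nwamrp] — violates constraint 3: syllable 1 coda /mrp/ has 3 consonants (> 2) → not permitted
[zrarmp] — violates constraint 3: syllable 1 coda /rmp/ has 3 consonants (> 2) → not permitted

[gomn]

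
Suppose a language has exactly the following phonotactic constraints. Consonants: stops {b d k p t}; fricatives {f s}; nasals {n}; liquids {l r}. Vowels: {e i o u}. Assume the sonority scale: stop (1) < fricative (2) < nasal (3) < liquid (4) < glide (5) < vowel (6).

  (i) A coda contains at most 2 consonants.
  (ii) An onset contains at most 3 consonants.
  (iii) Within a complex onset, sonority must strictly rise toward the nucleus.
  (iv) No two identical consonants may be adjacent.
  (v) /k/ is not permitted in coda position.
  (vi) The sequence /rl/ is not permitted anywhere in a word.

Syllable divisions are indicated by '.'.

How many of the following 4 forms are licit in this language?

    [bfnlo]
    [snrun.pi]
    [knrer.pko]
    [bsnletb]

1

[bfnlo] — violates constraint (ii): syllable 1 onset /bfnl/ has 4 consonants (> 3) → illicit
[snrun.pi] — σ1 onset /snr/ (2→3→4 rises), coda /n/ ok; σ2 onset /p/, coda /∅/ ok → licit
[knrer.pko] — violates constraint (iii): syllable 2 onset /pk/: /p/ (stop, 1) → /k/ (stop, 1) does not rise → illicit
[bsnletb] — violates constraint (ii): syllable 1 onset /bsnl/ has 4 consonants (> 3) → illicit
Licit: [snrun.pi] → 1.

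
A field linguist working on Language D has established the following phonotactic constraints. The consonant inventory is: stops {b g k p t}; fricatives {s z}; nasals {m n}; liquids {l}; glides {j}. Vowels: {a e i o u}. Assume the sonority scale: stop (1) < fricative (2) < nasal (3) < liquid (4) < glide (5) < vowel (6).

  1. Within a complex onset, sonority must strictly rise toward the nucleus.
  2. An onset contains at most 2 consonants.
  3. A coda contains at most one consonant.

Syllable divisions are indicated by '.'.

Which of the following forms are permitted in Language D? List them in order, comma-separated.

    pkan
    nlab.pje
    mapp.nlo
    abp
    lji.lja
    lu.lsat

nlab.pje, lji.lja

pkan — violates constraint 1: syllable 1 onset /pk/: /p/ (stop, 1) → /k/ (stop, 1) does not rise → not permitted
nlab.pje — σ1 onset /nl/ (3→4 rises), coda /b/ ok; σ2 onset /pj/ (1→5 rises), coda /∅/ ok → permitted
mapp.nlo — violates constraint 3: syllable 1 coda /pp/ has 2 consonants (> 1) → not permitted
abp — violates constraint 3: syllable 1 coda /bp/ has 2 consonants (> 1) → not permitted
lji.lja — σ1 onset /lj/ (4→5 rises), coda /∅/ ok; σ2 onset /lj/ (4→5 rises), coda /∅/ ok → permitted
lu.lsat — violates constraint 1: syllable 2 onset /ls/: /l/ (liquid, 4) → /s/ (fricative, 2) does not rise → not permitted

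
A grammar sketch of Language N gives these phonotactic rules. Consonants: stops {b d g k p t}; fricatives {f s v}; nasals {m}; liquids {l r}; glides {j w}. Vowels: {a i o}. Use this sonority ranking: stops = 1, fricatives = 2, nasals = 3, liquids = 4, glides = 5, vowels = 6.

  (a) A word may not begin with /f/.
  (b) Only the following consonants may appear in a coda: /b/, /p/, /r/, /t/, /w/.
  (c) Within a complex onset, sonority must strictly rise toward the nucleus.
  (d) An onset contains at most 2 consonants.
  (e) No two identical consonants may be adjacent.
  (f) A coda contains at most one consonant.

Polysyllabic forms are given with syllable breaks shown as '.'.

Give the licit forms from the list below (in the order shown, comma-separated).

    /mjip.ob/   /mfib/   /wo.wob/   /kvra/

/mjip.ob/ — σ1 onset /mj/ (3→5 rises), coda /p/ ok; σ2 onset /∅/, coda /b/ ok → licit
/mfib/ — violates constraint (c): syllable 1 onset /mf/: /m/ (nasal, 3) → /f/ (fricative, 2) does not rise → illicit
/wo.wob/ — σ1 onset /w/, coda /∅/ ok; σ2 onset /w/, coda /b/ ok → licit
/kvra/ — violates constraint (d): syllable 1 onset /kvr/ has 3 consonants (> 2) → illicit

/mjip.ob/, /wo.wob/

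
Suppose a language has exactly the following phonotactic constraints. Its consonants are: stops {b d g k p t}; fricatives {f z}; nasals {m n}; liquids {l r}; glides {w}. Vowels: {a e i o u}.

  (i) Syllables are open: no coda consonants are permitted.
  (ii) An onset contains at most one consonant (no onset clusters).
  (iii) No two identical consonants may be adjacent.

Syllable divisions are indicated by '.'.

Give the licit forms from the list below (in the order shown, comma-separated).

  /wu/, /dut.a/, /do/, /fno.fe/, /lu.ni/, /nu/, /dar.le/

/wu/, /do/, /lu.ni/, /nu/

/wu/ — σ1 onset /w/, coda /∅/ ok → licit
/dut.a/ — violates constraint (i): syllable 1 coda /t/ has 1 consonant (> 0) → illicit
/do/ — σ1 onset /d/, coda /∅/ ok → licit
/fno.fe/ — violates constraint (ii): syllable 1 onset /fn/ has 2 consonants (> 1) → illicit
/lu.ni/ — σ1 onset /l/, coda /∅/ ok; σ2 onset /n/, coda /∅/ ok → licit
/nu/ — σ1 onset /n/, coda /∅/ ok → licit
/dar.le/ — violates constraint (i): syllable 1 coda /r/ has 1 consonant (> 0) → illicit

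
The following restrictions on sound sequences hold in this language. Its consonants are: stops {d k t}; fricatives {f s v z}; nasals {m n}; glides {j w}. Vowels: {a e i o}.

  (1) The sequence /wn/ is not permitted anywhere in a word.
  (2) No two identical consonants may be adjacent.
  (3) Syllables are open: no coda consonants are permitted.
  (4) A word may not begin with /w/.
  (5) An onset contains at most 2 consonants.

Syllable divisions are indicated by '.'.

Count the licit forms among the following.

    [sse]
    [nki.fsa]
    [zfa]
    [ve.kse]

3

[sse] — violates constraint 2: adjacent identical consonants /ss/ → illicit
[nki.fsa] — σ1 onset /nk/ (2C), coda /∅/ ok; σ2 onset /fs/ (2C), coda /∅/ ok → licit
[zfa] — σ1 onset /zf/ (2C), coda /∅/ ok → licit
[ve.kse] — σ1 onset /v/, coda /∅/ ok; σ2 onset /ks/ (2C), coda /∅/ ok → licit
Licit: [nki.fsa], [zfa], [ve.kse] → 3.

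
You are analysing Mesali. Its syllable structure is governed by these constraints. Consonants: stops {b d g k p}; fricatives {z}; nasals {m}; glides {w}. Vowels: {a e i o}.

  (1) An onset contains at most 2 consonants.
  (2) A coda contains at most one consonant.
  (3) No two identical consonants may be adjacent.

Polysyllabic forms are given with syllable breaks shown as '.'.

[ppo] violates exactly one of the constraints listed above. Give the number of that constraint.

[ppo]: adjacent identical consonants /pp/.
This is a violation of constraint 3: "No two identical consonants may be adjacent."
The remaining constraints (1, 2) are satisfied.

3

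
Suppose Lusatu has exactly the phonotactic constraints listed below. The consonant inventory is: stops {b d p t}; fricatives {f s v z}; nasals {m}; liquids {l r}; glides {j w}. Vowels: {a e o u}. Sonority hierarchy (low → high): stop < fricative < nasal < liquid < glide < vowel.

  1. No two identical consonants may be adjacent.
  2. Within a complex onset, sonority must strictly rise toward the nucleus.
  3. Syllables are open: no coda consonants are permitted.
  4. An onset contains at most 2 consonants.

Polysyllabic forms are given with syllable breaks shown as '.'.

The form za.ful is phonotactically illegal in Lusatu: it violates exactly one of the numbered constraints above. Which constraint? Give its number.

3

za.ful: syllable 2 coda /l/ has 1 consonant (> 0).
This is a violation of constraint 3: "Syllables are open: no coda consonants are permitted."
The remaining constraints (1, 2, 4) are satisfied.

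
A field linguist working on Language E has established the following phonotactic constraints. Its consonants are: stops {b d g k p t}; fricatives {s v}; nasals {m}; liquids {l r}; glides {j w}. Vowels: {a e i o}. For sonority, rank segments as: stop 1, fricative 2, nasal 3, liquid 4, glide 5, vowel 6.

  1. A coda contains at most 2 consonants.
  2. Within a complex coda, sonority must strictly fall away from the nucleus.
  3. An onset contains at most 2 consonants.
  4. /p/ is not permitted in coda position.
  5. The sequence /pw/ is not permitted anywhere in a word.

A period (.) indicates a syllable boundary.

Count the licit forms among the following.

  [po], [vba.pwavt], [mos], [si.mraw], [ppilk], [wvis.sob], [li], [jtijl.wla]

[po] — σ1 onset /p/, coda /∅/ ok → licit
[vba.pwavt] — violates constraint 5: contains banned sequence /pw/ → illicit
[mos] — σ1 onset /m/, coda /s/ ok → licit
[si.mraw] — σ1 onset /s/, coda /∅/ ok; σ2 onset /mr/ (2C), coda /w/ ok → licit
[ppilk] — σ1 onset /pp/ (2C), coda /lk/ (4→1 falls) ok → licit
[wvis.sob] — σ1 onset /wv/ (2C), coda /s/ ok; σ2 onset /s/, coda /b/ ok → licit
[li] — σ1 onset /l/, coda /∅/ ok → licit
[jtijl.wla] — σ1 onset /jt/ (2C), coda /jl/ (5→4 falls) ok; σ2 onset /wl/ (2C), coda /∅/ ok → licit
Licit: [po], [mos], [si.mraw], [ppilk], [wvis.sob], [li], [jtijl.wla] → 7.

7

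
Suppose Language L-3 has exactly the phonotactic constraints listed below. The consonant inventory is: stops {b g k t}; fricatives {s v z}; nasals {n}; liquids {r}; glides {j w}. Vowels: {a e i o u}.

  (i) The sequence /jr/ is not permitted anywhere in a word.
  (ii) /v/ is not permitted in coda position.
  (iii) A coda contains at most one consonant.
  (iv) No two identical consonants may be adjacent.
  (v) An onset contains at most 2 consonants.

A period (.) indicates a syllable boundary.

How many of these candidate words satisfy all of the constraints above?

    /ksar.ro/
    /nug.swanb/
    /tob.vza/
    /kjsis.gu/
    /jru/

1

/ksar.ro/ — violates constraint (iv): adjacent identical consonants /rr/ → ill-formed
/nug.swanb/ — violates constraint (iii): syllable 2 coda /nb/ has 2 consonants (> 1) → ill-formed
/tob.vza/ — σ1 onset /t/, coda /b/ ok; σ2 onset /vz/ (2C), coda /∅/ ok → well-formed
/kjsis.gu/ — violates constraint (v): syllable 1 onset /kjs/ has 3 consonants (> 2) → ill-formed
/jru/ — violates constraint (i): contains banned sequence /jr/ → ill-formed
Well-formed: /tob.vza/ → 1.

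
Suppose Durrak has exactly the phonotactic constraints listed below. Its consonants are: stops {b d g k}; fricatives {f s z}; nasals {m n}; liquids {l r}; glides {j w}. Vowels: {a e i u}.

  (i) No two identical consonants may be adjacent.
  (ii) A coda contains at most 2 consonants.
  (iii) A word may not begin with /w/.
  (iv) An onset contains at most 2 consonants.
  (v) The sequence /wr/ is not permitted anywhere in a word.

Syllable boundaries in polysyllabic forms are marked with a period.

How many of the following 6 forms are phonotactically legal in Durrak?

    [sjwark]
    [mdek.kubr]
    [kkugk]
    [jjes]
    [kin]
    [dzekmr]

[sjwark] — violates constraint (iv): syllable 1 onset /sjw/ has 3 consonants (> 2) → phonotactically illegal
[mdek.kubr] — violates constraint (i): adjacent identical consonants /kk/ → phonotactically illegal
[kkugk] — violates constraint (i): adjacent identical consonants /kk/ → phonotactically illegal
[jjes] — violates constraint (i): adjacent identical consonants /jj/ → phonotactically illegal
[kin] — σ1 onset /k/, coda /n/ ok → phonotactically legal
[dzekmr] — violates constraint (ii): syllable 1 coda /kmr/ has 3 consonants (> 2) → phonotactically illegal
Phonotactically legal: [kin] → 1.

1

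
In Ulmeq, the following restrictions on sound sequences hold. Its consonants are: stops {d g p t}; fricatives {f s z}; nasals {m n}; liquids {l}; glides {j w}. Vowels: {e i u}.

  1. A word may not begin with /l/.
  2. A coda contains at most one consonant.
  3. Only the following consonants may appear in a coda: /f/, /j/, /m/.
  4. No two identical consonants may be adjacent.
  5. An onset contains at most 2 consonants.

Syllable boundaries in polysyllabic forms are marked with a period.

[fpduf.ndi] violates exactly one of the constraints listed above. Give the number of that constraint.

[fpduf.ndi]: syllable 1 onset /fpd/ has 3 consonants (> 2).
This is a violation of constraint 5: "An onset contains at most 2 consonants."
The remaining constraints (1, 2, 3, 4) are satisfied.

5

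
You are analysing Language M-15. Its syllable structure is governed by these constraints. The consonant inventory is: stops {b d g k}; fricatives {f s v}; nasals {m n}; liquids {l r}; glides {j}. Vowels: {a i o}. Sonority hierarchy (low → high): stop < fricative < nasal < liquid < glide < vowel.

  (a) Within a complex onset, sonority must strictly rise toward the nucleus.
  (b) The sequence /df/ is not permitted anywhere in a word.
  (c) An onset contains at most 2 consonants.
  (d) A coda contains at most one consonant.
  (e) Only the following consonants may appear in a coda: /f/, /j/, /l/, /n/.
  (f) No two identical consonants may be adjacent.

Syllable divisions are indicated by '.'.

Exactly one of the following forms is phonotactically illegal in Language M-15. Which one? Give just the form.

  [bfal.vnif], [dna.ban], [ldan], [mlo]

[ldan]

[bfal.vnif] — σ1 onset /bf/ (1→2 rises), coda /l/ ok; σ2 onset /vn/ (2→3 rises), coda /f/ ok → phonotactically legal
[dna.ban] — σ1 onset /dn/ (1→3 rises), coda /∅/ ok; σ2 onset /b/, coda /n/ ok → phonotactically legal
[ldan] — violates constraint (a): syllable 1 onset /ld/: /l/ (liquid, 4) → /d/ (stop, 1) does not rise → phonotactically illegal
[mlo] — σ1 onset /ml/ (3→4 rises), coda /∅/ ok → phonotactically legal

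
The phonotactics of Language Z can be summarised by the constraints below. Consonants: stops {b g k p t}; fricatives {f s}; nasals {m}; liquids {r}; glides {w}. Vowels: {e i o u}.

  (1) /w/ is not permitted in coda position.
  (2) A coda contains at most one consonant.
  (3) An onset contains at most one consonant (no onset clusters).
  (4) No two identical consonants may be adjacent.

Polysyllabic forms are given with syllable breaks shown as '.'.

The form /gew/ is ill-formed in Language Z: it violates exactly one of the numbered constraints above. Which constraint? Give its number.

/gew/: syllable 1 coda contains /w/.
This is a violation of constraint 1: "/w/ is not permitted in coda position."
The remaining constraints (2, 3, 4) are satisfied.

1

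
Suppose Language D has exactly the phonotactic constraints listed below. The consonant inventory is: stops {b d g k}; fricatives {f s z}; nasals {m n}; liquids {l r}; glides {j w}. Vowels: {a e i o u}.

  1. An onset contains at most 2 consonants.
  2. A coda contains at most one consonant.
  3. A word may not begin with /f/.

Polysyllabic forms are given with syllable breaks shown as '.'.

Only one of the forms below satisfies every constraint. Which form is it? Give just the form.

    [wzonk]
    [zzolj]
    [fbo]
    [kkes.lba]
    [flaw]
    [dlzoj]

[kkes.lba]

[wzonk] — violates constraint 2: syllable 1 coda /nk/ has 2 consonants (> 1) → ill-formed
[zzolj] — violates constraint 2: syllable 1 coda /lj/ has 2 consonants (> 1) → ill-formed
[fbo] — violates constraint 3: word begins with /f/ → ill-formed
[kkes.lba] — σ1 onset /kk/ (2C), coda /s/ ok; σ2 onset /lb/ (2C), coda /∅/ ok → well-formed
[flaw] — violates constraint 3: word begins with /f/ → ill-formed
[dlzoj] — violates constraint 1: syllable 1 onset /dlz/ has 3 consonants (> 2) → ill-formed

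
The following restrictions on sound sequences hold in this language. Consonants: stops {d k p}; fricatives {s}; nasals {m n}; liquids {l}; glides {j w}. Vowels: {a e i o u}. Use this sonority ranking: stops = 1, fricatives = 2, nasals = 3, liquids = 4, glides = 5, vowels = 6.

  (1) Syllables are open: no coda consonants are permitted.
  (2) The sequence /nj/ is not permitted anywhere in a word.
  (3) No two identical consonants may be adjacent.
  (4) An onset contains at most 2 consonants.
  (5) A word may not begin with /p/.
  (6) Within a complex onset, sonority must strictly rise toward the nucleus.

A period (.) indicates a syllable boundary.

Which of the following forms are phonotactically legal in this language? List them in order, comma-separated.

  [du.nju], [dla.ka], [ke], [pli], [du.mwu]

[du.nju] — violates constraint 2: contains banned sequence /nj/ → phonotactically illegal
[dla.ka] — σ1 onset /dl/ (1→4 rises), coda /∅/ ok; σ2 onset /k/, coda /∅/ ok → phonotactically legal
[ke] — σ1 onset /k/, coda /∅/ ok → phonotactically legal
[pli] — violates constraint 5: word begins with /p/ → phonotactically illegal
[du.mwu] — σ1 onset /d/, coda /∅/ ok; σ2 onset /mw/ (3→5 rises), coda /∅/ ok → phonotactically legal

[dla.ka], [ke], [du.mwu]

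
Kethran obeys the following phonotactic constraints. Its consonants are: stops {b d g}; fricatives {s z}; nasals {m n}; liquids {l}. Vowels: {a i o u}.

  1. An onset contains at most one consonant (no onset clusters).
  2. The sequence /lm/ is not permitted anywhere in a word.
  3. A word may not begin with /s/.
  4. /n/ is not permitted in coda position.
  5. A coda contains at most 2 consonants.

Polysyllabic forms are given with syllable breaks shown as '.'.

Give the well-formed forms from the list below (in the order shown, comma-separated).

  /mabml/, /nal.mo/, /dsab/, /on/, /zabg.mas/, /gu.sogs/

/mabml/ — violates constraint 5: syllable 1 coda /bml/ has 3 consonants (> 2) → ill-formed
/nal.mo/ — violates constraint 2: contains banned sequence /lm/ → ill-formed
/dsab/ — violates constraint 1: syllable 1 onset /ds/ has 2 consonants (> 1) → ill-formed
/on/ — violates constraint 4: syllable 1 coda contains /n/ → ill-formed
/zabg.mas/ — σ1 onset /z/, coda /bg/ (2C) ok; σ2 onset /m/, coda /s/ ok → well-formed
/gu.sogs/ — σ1 onset /g/, coda /∅/ ok; σ2 onset /s/, coda /gs/ (2C) ok → well-formed

/zabg.mas/, /gu.sogs/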